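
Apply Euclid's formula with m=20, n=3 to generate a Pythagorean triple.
(391, 120, 409)

Euclid's formula: a = m² - n², b = 2mn, c = m² + n²
m = 20, n = 3
a = 20² - 3² = 400 - 9 = 391
b = 2 × 20 × 3 = 120
c = 20² + 3² = 400 + 9 = 409
Verification: 391² + 120² = 152881 + 14400 = 167281 = 409² ✓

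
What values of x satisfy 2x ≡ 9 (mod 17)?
x ≡ 13 (mod 17)

gcd(2, 17) = 1, which divides 9, so solutions exist.
Find 2^(-1) mod 17 by the extended Euclidean algorithm:
17 = 8 × 2 + 1  ⟹  1 = (1)·17 + (-8)·2
So (-8)·2 ≡ 1 (mod 17), i.e. 2^(-1) ≡ -8 ≡ 9 (mod 17).
x ≡ 9 × 9 = 81 ≡ 13 (mod 17).
Check: 2 × 13 = 26 ≡ 9 (mod 17).
Unique solution: x ≡ 13 (mod 17)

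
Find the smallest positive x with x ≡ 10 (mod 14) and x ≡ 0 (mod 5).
10

Using Chinese Remainder Theorem:
M = 14 × 5 = 70
M1 = 5, M2 = 14
y1 = 5^(-1) mod 14 = 3
y2 = 14^(-1) mod 5 = 4
x = (10×5×3 + 0×14×4) mod 70 = 10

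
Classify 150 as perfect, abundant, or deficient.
abundant

Proper divisors of 150: sum = 1 + 2 + 3 + 5 + 6 + 10 + 15 + 25 + 30 + 50 + 75 = 222
Since 222 > 150, 150 is abundant.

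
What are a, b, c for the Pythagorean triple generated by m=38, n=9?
(1363, 684, 1525)

Euclid's formula: a = m² - n², b = 2mn, c = m² + n²
m = 38, n = 9
a = 38² - 9² = 1444 - 81 = 1363
b = 2 × 38 × 9 = 684
c = 38² + 9² = 1444 + 81 = 1525
Verification: 1363² + 684² = 1857769 + 467856 = 2325625 = 1525² ✓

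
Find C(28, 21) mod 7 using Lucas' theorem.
4

Using Lucas' theorem:
Write n=28 and k=21 in base 7:
n in base 7: [4, 0]
k in base 7: [3, 0]
C(28,21) mod 7 = ∏ C(n_i, k_i) mod 7
Digit binomials (mod 7): C(4,3) = 4; C(0,0) = 1
Product: 4 × 1 = 4 ≡ 4 (mod 7)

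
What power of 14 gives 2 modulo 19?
13

Baby-step giant-step with step n = ⌈√19⌉ = 5.
Baby steps 14^j mod 19 (j:value) for j=0..4: 0:1, 1:14, 2:6, 3:8, 4:17.
Giant-step multiplier: 14^(-5) ≡ 14^(18-5) = 14^13 ≡ 2 (mod 19).
Giant steps γ_i = 2·2^i mod 19: γ_0=2, γ_1=4, γ_2=8 (in table at j=3).
x = i·n + j = 2·5 + 3 = 13.
Check: 14^13 ≡ 2 (mod 19).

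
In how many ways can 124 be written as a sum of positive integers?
2841940500

p(n) counts ways to write n as a sum of positive integers (order ignored).
Euler's pentagonal recurrence: p(k) = p(k-1) + p(k-2) - p(k-5) - p(k-7) + p(k-12) + p(k-15) - ... (offsets j(3j∓1)/2, signs ++--, p(0)=1, p(<0)=0).
DP table for k = 0..123: p(0)=1, p(1)=1, p(2)=2, p(3)=3, p(4)=5, p(5)=7, p(6)=11, p(7)=15, p(8)=22, p(9)=30, p(10)=42, p(11)=56, p(12)=77, p(13)=101, p(14)=135, p(15)=176, p(16)=231, p(17)=297, p(18)=385, p(19)=490, p(20)=627, p(21)=792, p(22)=1002, p(23)=1255, p(24)=1575, p(25)=1958, p(26)=2436, p(27)=3010, p(28)=3718, p(29)=4565, p(30)=5604, p(31)=6842, p(32)=8349, p(33)=10143, p(34)=12310, p(35)=14883, p(36)=17977, p(37)=21637, p(38)=26015, p(39)=31185, p(40)=37338, p(41)=44583, p(42)=53174, p(43)=63261, p(44)=75175, p(45)=89134, p(46)=105558, p(47)=124754, p(48)=147273, p(49)=173525, p(50)=204226, p(51)=239943, p(52)=281589, p(53)=329931, p(54)=386155, p(55)=451276, p(56)=526823, p(57)=614154, p(58)=715220, p(59)=831820, p(60)=966467, p(61)=1121505, p(62)=1300156, p(63)=1505499, p(64)=1741630, p(65)=2012558, p(66)=2323520, p(67)=2679689, p(68)=3087735, p(69)=3554345, p(70)=4087968, p(71)=4697205, p(72)=5392783, p(73)=6185689, p(74)=7089500, p(75)=8118264, p(76)=9289091, p(77)=10619863, p(78)=12132164, p(79)=13848650, p(80)=15796476, p(81)=18004327, p(82)=20506255, p(83)=23338469, p(84)=26543660, p(85)=30167357, p(86)=34262962, p(87)=38887673, p(88)=44108109, p(89)=49995925, p(90)=56634173, p(91)=64112359, p(92)=72533807, p(93)=82010177, p(94)=92669720, p(95)=104651419, p(96)=118114304, p(97)=133230930, p(98)=150198136, p(99)=169229875, p(100)=190569292, p(101)=214481126, p(102)=241265379, p(103)=271248950, p(104)=304801365, p(105)=342325709, p(106)=384276336, p(107)=431149389, p(108)=483502844, p(109)=541946240, p(110)=607163746, p(111)=679903203, p(112)=761002156, p(113)=851376628, p(114)=952050665, p(115)=1064144451, p(116)=1188908248, p(117)=1327710076, p(118)=1482074143, p(119)=1653668665, p(120)=1844349560, p(121)=2056148051, p(122)=2291320912, p(123)=2552338241.
Final step: p(124) = p(123) + p(122) - p(119) - p(117) + p(112) + p(109) - p(102) - p(98) + p(89) + p(84) - p(73) - p(67) + p(54) + p(47) - p(32) - p(24) + p(7)
= 2552338241 + 2291320912 - 1653668665 - 1327710076 + 761002156 + 541946240 - 241265379 - 150198136 + 49995925 + 26543660 - 6185689 - 2679689 + 386155 + 124754 - 8349 - 1575 + 15
= 2841940500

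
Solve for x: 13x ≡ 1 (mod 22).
17

gcd(13, 22) = 1, so the inverse exists.
Extended Euclidean algorithm on (22, 13):
22 = 1 × 13 + 9  ⟹  9 = (1)·22 + (-1)·13
13 = 1 × 9 + 4  ⟹  4 = (-1)·22 + (2)·13
9 = 2 × 4 + 1  ⟹  1 = (3)·22 + (-5)·13
So (-5)·13 ≡ 1 (mod 22), i.e. 13^(-1) ≡ -5 ≡ 17 (mod 22).
Check: 13 × 17 = 221 ≡ 1 (mod 22)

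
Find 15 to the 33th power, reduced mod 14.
1

Repeated squaring. Binary of 33 = 100001.
15^1 ≡ 1 (mod 14); 15^2 ≡ 1 (mod 14); 15^4 ≡ 1 (mod 14); 15^8 ≡ 1 (mod 14); 15^16 ≡ 1 (mod 14); 15^32 ≡ 1 (mod 14)
15^33 = 15^1 × 15^32 ≡ 1 (mod 14)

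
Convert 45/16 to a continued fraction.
[2; 1, 4, 3]

Euclidean algorithm steps:
45 = 2 × 16 + 13
16 = 1 × 13 + 3
13 = 4 × 3 + 1
3 = 3 × 1 + 0
Continued fraction: [2; 1, 4, 3]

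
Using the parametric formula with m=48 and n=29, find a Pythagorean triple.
(1463, 2784, 3145)

Euclid's formula: a = m² - n², b = 2mn, c = m² + n²
m = 48, n = 29
a = 48² - 29² = 2304 - 841 = 1463
b = 2 × 48 × 29 = 2784
c = 48² + 29² = 2304 + 841 = 3145
Verification: 1463² + 2784² = 2140369 + 7750656 = 9891025 = 3145² ✓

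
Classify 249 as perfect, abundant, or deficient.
deficient

Proper divisors of 249: sum = 1 + 3 + 83 = 87
Since 87 < 249, 249 is deficient.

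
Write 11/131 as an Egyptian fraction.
1/12 + 1/1572

Greedy algorithm:
11/131: ceiling(131/11) = 12, use 1/12
1/1572: ceiling(1572/1) = 1572, use 1/1572
Result: 11/131 = 1/12 + 1/1572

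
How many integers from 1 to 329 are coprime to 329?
276

329 = 7 × 47
φ(n) = n × ∏(1 - 1/p) for each prime p dividing n
φ(329) = 329 × (1 - 1/7) × (1 - 1/47) = 276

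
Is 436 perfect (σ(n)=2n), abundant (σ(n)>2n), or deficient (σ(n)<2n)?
deficient

Proper divisors of 436: sum = 1 + 2 + 4 + 109 + 218 = 334
Since 334 < 436, 436 is deficient.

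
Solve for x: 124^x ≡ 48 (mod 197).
15

Baby-step giant-step with step n = ⌈√197⌉ = 15.
Baby steps 124^j mod 197 (j:value) for j=0..14: 0:1, 1:124, 2:10, 3:58, 4:100, 5:186, 6:15, 7:87, 8:150, 9:82, 10:121, 11:32, 12:28, 13:123, 14:83.
Giant-step multiplier: 124^(-15) ≡ 124^(196-15) = 124^181 ≡ 78 (mod 197).
Giant steps γ_i = 48·78^i mod 197: γ_0=48, γ_1=1 (in table at j=0).
x = i·n + j = 1·15 + 0 = 15.
Check: 124^15 ≡ 48 (mod 197).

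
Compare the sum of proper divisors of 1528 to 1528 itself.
deficient

Proper divisors of 1528: sum = 1 + 2 + 4 + 8 + 191 + 382 + 764 = 1352
Since 1352 < 1528, 1528 is deficient.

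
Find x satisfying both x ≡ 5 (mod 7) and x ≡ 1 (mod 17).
103

Using Chinese Remainder Theorem:
M = 7 × 17 = 119
M1 = 17, M2 = 7
y1 = 17^(-1) mod 7 = 5
y2 = 7^(-1) mod 17 = 5
x = (5×17×5 + 1×7×5) mod 119 = 103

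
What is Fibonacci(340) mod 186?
117

Matrix identity: Q^n = [[F_(n+1), F_n], [F_n, F_(n-1)]] with Q = [[1,1],[1,0]].
n = 340 = 101010100₂. Square-and-multiply, entries mod 186:
Q^1 = [[1,1],[1,0]]
Q^2 = (Q^1)² = [[2,1],[1,1]]
Q^5 = (Q^2)²·Q = [[8,5],[5,3]]
Q^10 = (Q^5)² = [[89,55],[55,34]]
Q^21 = (Q^10)²·Q = [[41,158],[158,69]]
Q^42 = (Q^21)² = [[47,82],[82,151]]
Q^85 = (Q^42)²·Q = [[59,5],[5,54]]
Q^170 = (Q^85)² = [[158,7],[7,151]]
Q^340 = (Q^170)² = [[89,117],[117,158]]
F_340 mod 186 = Q^340[0][1] = 117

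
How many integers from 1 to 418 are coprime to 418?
180

418 = 2 × 11 × 19
φ(n) = n × ∏(1 - 1/p) for each prime p dividing n
φ(418) = 418 × (1 - 1/2) × (1 - 1/11) × (1 - 1/19) = 180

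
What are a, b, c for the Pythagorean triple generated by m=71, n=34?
(3885, 4828, 6197)

Euclid's formula: a = m² - n², b = 2mn, c = m² + n²
m = 71, n = 34
a = 71² - 34² = 5041 - 1156 = 3885
b = 2 × 71 × 34 = 4828
c = 71² + 34² = 5041 + 1156 = 6197
Verification: 3885² + 4828² = 15093225 + 23309584 = 38402809 = 6197² ✓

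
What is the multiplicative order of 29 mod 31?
10

31 is prime, so ord(29) divides φ(31) = 30.
Divisors of 30: 1, 2, 3, 5, 6, 10, 15, 30.
Repeated squaring: 29^1 ≡ 29, 29^2 ≡ 4, 29^4 ≡ 16, 29^8 ≡ 8, 29^16 ≡ 2 (mod 31).
Test 29^d mod 31 for each divisor d in increasing order:
29^1 ≡ 29
29^2 ≡ 4
29^3 = 29^2·29^1 ≡ 23
29^5 = 29^4·29^1 ≡ 30
29^6 = 29^4·29^2 ≡ 2
29^10 = 29^8·29^2 ≡ 1  ← first divisor giving 1
The order is 10.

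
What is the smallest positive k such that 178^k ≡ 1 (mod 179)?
2

179 is prime, so ord(178) divides φ(179) = 178.
Divisors of 178: 1, 2, 89, 178.
Repeated squaring: 178^1 ≡ 178, 178^2 ≡ 1, 178^4 ≡ 1, 178^8 ≡ 1, 178^16 ≡ 1, 178^32 ≡ 1, 178^64 ≡ 1, 178^128 ≡ 1 (mod 179).
Test 178^d mod 179 for each divisor d in increasing order:
178^1 ≡ 178
178^2 ≡ 1  ← first divisor giving 1
The order is 2.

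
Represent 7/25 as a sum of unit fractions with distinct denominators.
1/4 + 1/34 + 1/1700

Greedy algorithm:
7/25: ceiling(25/7) = 4, use 1/4
3/100: ceiling(100/3) = 34, use 1/34
1/1700: ceiling(1700/1) = 1700, use 1/1700
Result: 7/25 = 1/4 + 1/34 + 1/1700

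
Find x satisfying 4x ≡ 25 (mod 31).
x ≡ 14 (mod 31)

gcd(4, 31) = 1, which divides 25, so solutions exist.
Find 4^(-1) mod 31 by the extended Euclidean algorithm:
31 = 7 × 4 + 3  ⟹  3 = (1)·31 + (-7)·4
4 = 1 × 3 + 1  ⟹  1 = (-1)·31 + (8)·4
So (8)·4 ≡ 1 (mod 31), i.e. 4^(-1) ≡ 8 (mod 31).
x ≡ 8 × 25 = 200 ≡ 14 (mod 31).
Check: 4 × 14 = 56 ≡ 25 (mod 31).
Unique solution: x ≡ 14 (mod 31)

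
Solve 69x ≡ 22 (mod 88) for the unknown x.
x ≡ 22 (mod 88)

gcd(69, 88) = 1, which divides 22, so solutions exist.
Find 69^(-1) mod 88 by the extended Euclidean algorithm:
88 = 1 × 69 + 19  ⟹  19 = (1)·88 + (-1)·69
69 = 3 × 19 + 12  ⟹  12 = (-3)·88 + (4)·69
19 = 1 × 12 + 7  ⟹  7 = (4)·88 + (-5)·69
12 = 1 × 7 + 5  ⟹  5 = (-7)·88 + (9)·69
7 = 1 × 5 + 2  ⟹  2 = (11)·88 + (-14)·69
5 = 2 × 2 + 1  ⟹  1 = (-29)·88 + (37)·69
So (37)·69 ≡ 1 (mod 88), i.e. 69^(-1) ≡ 37 (mod 88).
x ≡ 37 × 22 = 814 ≡ 22 (mod 88).
Check: 69 × 22 = 1518 ≡ 22 (mod 88).
Unique solution: x ≡ 22 (mod 88)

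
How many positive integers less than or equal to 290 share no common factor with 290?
112

290 = 2 × 5 × 29
φ(n) = n × ∏(1 - 1/p) for each prime p dividing n
φ(290) = 290 × (1 - 1/2) × (1 - 1/5) × (1 - 1/29) = 112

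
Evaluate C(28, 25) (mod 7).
0

Using Lucas' theorem:
Write n=28 and k=25 in base 7:
n in base 7: [4, 0]
k in base 7: [3, 4]
C(28,25) mod 7 = ∏ C(n_i, k_i) mod 7
Digit binomials (mod 7): C(4,3) = 4; C(0,4) = 0 (k_i > n_i)
Product: 4 × 0 = 0 ≡ 0 (mod 7)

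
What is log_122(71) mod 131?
55

Baby-step giant-step with step n = ⌈√131⌉ = 12.
Baby steps 122^j mod 131 (j:value) for j=0..11: 0:1, 1:122, 2:81, 3:57, 4:11, 5:32, 6:105, 7:103, 8:121, 9:90, 10:107, 11:85.
Giant-step multiplier: 122^(-12) ≡ 122^(130-12) = 122^118 ≡ 25 (mod 131).
Giant steps γ_i = 71·25^i mod 131: γ_0=71, γ_1=72, γ_2=97, γ_3=67, γ_4=103 (in table at j=7).
x = i·n + j = 4·12 + 7 = 55.
Check: 122^55 ≡ 71 (mod 131).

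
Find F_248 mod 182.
49

Matrix identity: Q^n = [[F_(n+1), F_n], [F_n, F_(n-1)]] with Q = [[1,1],[1,0]].
n = 248 = 11111000₂. Square-and-multiply, entries mod 182:
Q^1 = [[1,1],[1,0]]
Q^3 = (Q^1)²·Q = [[3,2],[2,1]]
Q^7 = (Q^3)²·Q = [[21,13],[13,8]]
Q^15 = (Q^7)²·Q = [[77,64],[64,13]]
Q^31 = (Q^15)²·Q = [[133,15],[15,118]]
Q^62 = (Q^31)² = [[78,125],[125,135]]
Q^124 = (Q^62)² = [[51,53],[53,180]]
Q^248 = (Q^124)² = [[132,49],[49,83]]
F_248 mod 182 = Q^248[0][1] = 49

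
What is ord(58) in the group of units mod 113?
112

113 is prime, so ord(58) divides φ(113) = 112.
Divisors of 112: 1, 2, 4, 7, 8, 14, 16, 28, 56, 112.
Repeated squaring: 58^1 ≡ 58, 58^2 ≡ 87, 58^4 ≡ 111, 58^8 ≡ 4, 58^16 ≡ 16, 58^32 ≡ 30, 58^64 ≡ 109 (mod 113).
Test 58^d mod 113 for each divisor d in increasing order:
58^1 ≡ 58
58^2 ≡ 87
58^4 ≡ 111
58^7 = 58^4·58^2·58^1 ≡ 78
58^8 ≡ 4
58^14 = 58^8·58^4·58^2 ≡ 95
58^16 ≡ 16
58^28 = 58^16·58^8·58^4 ≡ 98
58^56 = 58^32·58^16·58^8 ≡ 112
58^112 = 58^64·58^32·58^16 ≡ 1  ← first divisor giving 1
The order is 112.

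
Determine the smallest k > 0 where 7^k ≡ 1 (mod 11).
10

11 is prime, so ord(7) divides φ(11) = 10.
Divisors of 10: 1, 2, 5, 10.
Repeated squaring: 7^1 ≡ 7, 7^2 ≡ 5, 7^4 ≡ 3, 7^8 ≡ 9 (mod 11).
Test 7^d mod 11 for each divisor d in increasing order:
7^1 ≡ 7
7^2 ≡ 5
7^5 = 7^4·7^1 ≡ 10
7^10 = 7^8·7^2 ≡ 1  ← first divisor giving 1
The order is 10.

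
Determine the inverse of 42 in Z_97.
67

gcd(42, 97) = 1, so the inverse exists.
Extended Euclidean algorithm on (97, 42):
97 = 2 × 42 + 13  ⟹  13 = (1)·97 + (-2)·42
42 = 3 × 13 + 3  ⟹  3 = (-3)·97 + (7)·42
13 = 4 × 3 + 1  ⟹  1 = (13)·97 + (-30)·42
So (-30)·42 ≡ 1 (mod 97), i.e. 42^(-1) ≡ -30 ≡ 67 (mod 97).
Check: 42 × 67 = 2814 ≡ 1 (mod 97)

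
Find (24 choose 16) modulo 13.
9

Using Lucas' theorem:
Write n=24 and k=16 in base 13:
n in base 13: [1, 11]
k in base 13: [1, 3]
C(24,16) mod 13 = ∏ C(n_i, k_i) mod 13
Digit binomials (mod 13): C(1,1) = 1; C(11,3) = 165 ≡ 9
Product: 1 × 9 = 9 ≡ 9 (mod 13)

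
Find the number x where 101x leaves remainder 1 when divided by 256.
109

gcd(101, 256) = 1, so the inverse exists.
Extended Euclidean algorithm on (256, 101):
256 = 2 × 101 + 54  ⟹  54 = (1)·256 + (-2)·101
101 = 1 × 54 + 47  ⟹  47 = (-1)·256 + (3)·101
54 = 1 × 47 + 7  ⟹  7 = (2)·256 + (-5)·101
47 = 6 × 7 + 5  ⟹  5 = (-13)·256 + (33)·101
7 = 1 × 5 + 2  ⟹  2 = (15)·256 + (-38)·101
5 = 2 × 2 + 1  ⟹  1 = (-43)·256 + (109)·101
So (109)·101 ≡ 1 (mod 256), i.e. 101^(-1) ≡ 109 (mod 256).
Check: 101 × 109 = 11009 ≡ 1 (mod 256)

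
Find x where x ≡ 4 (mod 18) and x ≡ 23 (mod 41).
310

Using Chinese Remainder Theorem:
M = 18 × 41 = 738
M1 = 41, M2 = 18
y1 = 41^(-1) mod 18 = 11
y2 = 18^(-1) mod 41 = 16
x = (4×41×11 + 23×18×16) mod 738 = 310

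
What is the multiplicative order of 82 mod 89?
88

89 is prime, so ord(82) divides φ(89) = 88.
Divisors of 88: 1, 2, 4, 8, 11, 22, 44, 88.
Repeated squaring: 82^1 ≡ 82, 82^2 ≡ 49, 82^4 ≡ 87, 82^8 ≡ 4, 82^16 ≡ 16, 82^32 ≡ 78, 82^64 ≡ 32 (mod 89).
Test 82^d mod 89 for each divisor d in increasing order:
82^1 ≡ 82
82^2 ≡ 49
82^4 ≡ 87
82^8 ≡ 4
82^11 = 82^8·82^2·82^1 ≡ 52
82^22 = 82^16·82^4·82^2 ≡ 34
82^44 = 82^32·82^8·82^4 ≡ 88
82^88 = 82^64·82^16·82^8 ≡ 1  ← first divisor giving 1
The order is 88.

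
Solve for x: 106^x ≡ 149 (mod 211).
199

Baby-step giant-step with step n = ⌈√211⌉ = 15.
Baby steps 106^j mod 211 (j:value) for j=0..14: 0:1, 1:106, 2:53, 3:132, 4:66, 5:33, 6:122, 7:61, 8:136, 9:68, 10:34, 11:17, 12:114, 13:57, 14:134.
Giant-step multiplier: 106^(-15) ≡ 106^(210-15) = 106^195 ≡ 63 (mod 211).
Giant steps γ_i = 149·63^i mod 211: γ_0=149, γ_1=103, γ_2=159, γ_3=100, γ_4=181, γ_5=9, γ_6=145, γ_7=62, γ_8=108, γ_9=52, γ_10=111, γ_11=30, γ_12=202, γ_13=66 (in table at j=4).
x = i·n + j = 13·15 + 4 = 199.
Check: 106^199 ≡ 149 (mod 211).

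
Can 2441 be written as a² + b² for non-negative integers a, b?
29² + 40² (a=29, b=40)

Factorization: 2441 = 2441
By Fermat: n is sum of two squares iff every prime p ≡ 3 (mod 4) appears to even power.
All primes ≡ 3 (mod 4) appear to even power.
Search a = 0, 1, 2, … for 2441 - a² a perfect square: first hit at a = 29: 2441 - 841 = 1600 = 40².
2441 = 29² + 40² = 841 + 1600 ✓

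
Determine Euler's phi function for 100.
40

100 = 2^2 × 5^2
φ(n) = n × ∏(1 - 1/p) for each prime p dividing n
φ(100) = 100 × (1 - 1/2) × (1 - 1/5) = 40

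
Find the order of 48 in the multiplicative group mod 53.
52

53 is prime, so ord(48) divides φ(53) = 52.
Divisors of 52: 1, 2, 4, 13, 26, 52.
Repeated squaring: 48^1 ≡ 48, 48^2 ≡ 25, 48^4 ≡ 42, 48^8 ≡ 15, 48^16 ≡ 13, 48^32 ≡ 10 (mod 53).
Test 48^d mod 53 for each divisor d in increasing order:
48^1 ≡ 48
48^2 ≡ 25
48^4 ≡ 42
48^13 = 48^8·48^4·48^1 ≡ 30
48^26 = 48^16·48^8·48^2 ≡ 52
48^52 = 48^32·48^16·48^4 ≡ 1  ← first divisor giving 1
The order is 52.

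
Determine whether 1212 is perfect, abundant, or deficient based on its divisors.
abundant

Proper divisors of 1212: sum = 1 + 2 + 3 + 4 + 6 + 12 + 101 + 202 + 303 + 404 + 606 = 1644
Since 1644 > 1212, 1212 is abundant.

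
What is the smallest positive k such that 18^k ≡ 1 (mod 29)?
28

29 is prime, so ord(18) divides φ(29) = 28.
Divisors of 28: 1, 2, 4, 7, 14, 28.
Repeated squaring: 18^1 ≡ 18, 18^2 ≡ 5, 18^4 ≡ 25, 18^8 ≡ 16, 18^16 ≡ 24 (mod 29).
Test 18^d mod 29 for each divisor d in increasing order:
18^1 ≡ 18
18^2 ≡ 5
18^4 ≡ 25
18^7 = 18^4·18^2·18^1 ≡ 17
18^14 = 18^8·18^4·18^2 ≡ 28
18^28 = 18^16·18^8·18^4 ≡ 1  ← first divisor giving 1
The order is 28.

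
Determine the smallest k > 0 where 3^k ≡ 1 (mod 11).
5

11 is prime, so ord(3) divides φ(11) = 10.
Divisors of 10: 1, 2, 5, 10.
Repeated squaring: 3^1 ≡ 3, 3^2 ≡ 9, 3^4 ≡ 4, 3^8 ≡ 5 (mod 11).
Test 3^d mod 11 for each divisor d in increasing order:
3^1 ≡ 3
3^2 ≡ 9
3^5 = 3^4·3^1 ≡ 1  ← first divisor giving 1
The order is 5.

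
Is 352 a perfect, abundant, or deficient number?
abundant

Proper divisors of 352: sum = 1 + 2 + 4 + 8 + 11 + 16 + 22 + 32 + 44 + 88 + 176 = 404
Since 404 > 352, 352 is abundant.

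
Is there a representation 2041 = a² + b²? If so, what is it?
4² + 45² (a=4, b=45)

Factorization: 2041 = 13 × 157
By Fermat: n is sum of two squares iff every prime p ≡ 3 (mod 4) appears to even power.
All primes ≡ 3 (mod 4) appear to even power.
Search a = 0, 1, 2, … for 2041 - a² a perfect square: first hit at a = 4: 2041 - 16 = 2025 = 45².
2041 = 4² + 45² = 16 + 2025 ✓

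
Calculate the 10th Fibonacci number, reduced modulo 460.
55

Matrix identity: Q^n = [[F_(n+1), F_n], [F_n, F_(n-1)]] with Q = [[1,1],[1,0]].
n = 10 = 1010₂. Square-and-multiply, entries mod 460:
Q^1 = [[1,1],[1,0]]
Q^2 = (Q^1)² = [[2,1],[1,1]]
Q^5 = (Q^2)²·Q = [[8,5],[5,3]]
Q^10 = (Q^5)² = [[89,55],[55,34]]
F_10 mod 460 = Q^10[0][1] = 55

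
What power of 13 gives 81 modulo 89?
4

Baby-step giant-step with step n = ⌈√89⌉ = 10.
Baby steps 13^j mod 89 (j:value) for j=0..9: 0:1, 1:13, 2:80, 3:61, 4:81, 5:74, 6:72, 7:46, 8:64, 9:31.
h = 81 is already in the table at j=4, so x = 4.
Check: 13^4 ≡ 81 (mod 89).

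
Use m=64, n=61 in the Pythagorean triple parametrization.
(375, 7808, 7817)

Euclid's formula: a = m² - n², b = 2mn, c = m² + n²
m = 64, n = 61
a = 64² - 61² = 4096 - 3721 = 375
b = 2 × 64 × 61 = 7808
c = 64² + 61² = 4096 + 3721 = 7817
Verification: 375² + 7808² = 140625 + 60964864 = 61105489 = 7817² ✓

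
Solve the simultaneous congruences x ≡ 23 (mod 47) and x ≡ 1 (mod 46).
1151

Using Chinese Remainder Theorem:
M = 47 × 46 = 2162
M1 = 46, M2 = 47
y1 = 46^(-1) mod 47 = 46
y2 = 47^(-1) mod 46 = 1
x = (23×46×46 + 1×47×1) mod 2162 = 1151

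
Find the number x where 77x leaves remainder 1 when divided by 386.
381

gcd(77, 386) = 1, so the inverse exists.
Extended Euclidean algorithm on (386, 77):
386 = 5 × 77 + 1  ⟹  1 = (1)·386 + (-5)·77
So (-5)·77 ≡ 1 (mod 386), i.e. 77^(-1) ≡ -5 ≡ 381 (mod 386).
Check: 77 × 381 = 29337 ≡ 1 (mod 386)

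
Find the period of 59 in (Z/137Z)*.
17

137 is prime, so ord(59) divides φ(137) = 136.
Divisors of 136: 1, 2, 4, 8, 17, 34, 68, 136.
Repeated squaring: 59^1 ≡ 59, 59^2 ≡ 56, 59^4 ≡ 122, 59^8 ≡ 88, 59^16 ≡ 72, 59^32 ≡ 115, 59^64 ≡ 73, 59^128 ≡ 123 (mod 137).
Test 59^d mod 137 for each divisor d in increasing order:
59^1 ≡ 59
59^2 ≡ 56
59^4 ≡ 122
59^8 ≡ 88
59^17 = 59^16·59^1 ≡ 1  ← first divisor giving 1
The order is 17.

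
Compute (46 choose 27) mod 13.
8

Using Lucas' theorem:
Write n=46 and k=27 in base 13:
n in base 13: [3, 7]
k in base 13: [2, 1]
C(46,27) mod 13 = ∏ C(n_i, k_i) mod 13
Digit binomials (mod 13): C(3,2) = 3; C(7,1) = 7
Product: 3 × 7 = 21 ≡ 8 (mod 13)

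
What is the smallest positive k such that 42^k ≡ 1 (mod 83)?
82

83 is prime, so ord(42) divides φ(83) = 82.
Divisors of 82: 1, 2, 41, 82.
Repeated squaring: 42^1 ≡ 42, 42^2 ≡ 21, 42^4 ≡ 26, 42^8 ≡ 12, 42^16 ≡ 61, 42^32 ≡ 69, 42^64 ≡ 30 (mod 83).
Test 42^d mod 83 for each divisor d in increasing order:
42^1 ≡ 42
42^2 ≡ 21
42^41 = 42^32·42^8·42^1 ≡ 82
42^82 = 42^64·42^16·42^2 ≡ 1  ← first divisor giving 1
The order is 82.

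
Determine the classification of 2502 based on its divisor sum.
abundant

Proper divisors of 2502: sum = 1 + 2 + 3 + 6 + 9 + 18 + 139 + 278 + 417 + 834 + 1251 = 2958
Since 2958 > 2502, 2502 is abundant.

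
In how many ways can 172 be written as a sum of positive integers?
330495499613

p(n) counts ways to write n as a sum of positive integers (order ignored).
Euler's pentagonal recurrence: p(k) = p(k-1) + p(k-2) - p(k-5) - p(k-7) + p(k-12) + p(k-15) - ... (offsets j(3j∓1)/2, signs ++--, p(0)=1, p(<0)=0).
DP table for k = 0..171: p(0)=1, p(1)=1, p(2)=2, p(3)=3, p(4)=5, p(5)=7, p(6)=11, p(7)=15, p(8)=22, p(9)=30, p(10)=42, p(11)=56, p(12)=77, p(13)=101, p(14)=135, p(15)=176, p(16)=231, p(17)=297, p(18)=385, p(19)=490, p(20)=627, p(21)=792, p(22)=1002, p(23)=1255, p(24)=1575, p(25)=1958, p(26)=2436, p(27)=3010, p(28)=3718, p(29)=4565, p(30)=5604, p(31)=6842, p(32)=8349, p(33)=10143, p(34)=12310, p(35)=14883, p(36)=17977, p(37)=21637, p(38)=26015, p(39)=31185, p(40)=37338, p(41)=44583, p(42)=53174, p(43)=63261, p(44)=75175, p(45)=89134, p(46)=105558, p(47)=124754, p(48)=147273, p(49)=173525, p(50)=204226, p(51)=239943, p(52)=281589, p(53)=329931, p(54)=386155, p(55)=451276, p(56)=526823, p(57)=614154, p(58)=715220, p(59)=831820, p(60)=966467, p(61)=1121505, p(62)=1300156, p(63)=1505499, p(64)=1741630, p(65)=2012558, p(66)=2323520, p(67)=2679689, p(68)=3087735, p(69)=3554345, p(70)=4087968, p(71)=4697205, p(72)=5392783, p(73)=6185689, p(74)=7089500, p(75)=8118264, p(76)=9289091, p(77)=10619863, p(78)=12132164, p(79)=13848650, p(80)=15796476, p(81)=18004327, p(82)=20506255, p(83)=23338469, p(84)=26543660, p(85)=30167357, p(86)=34262962, p(87)=38887673, p(88)=44108109, p(89)=49995925, p(90)=56634173, p(91)=64112359, p(92)=72533807, p(93)=82010177, p(94)=92669720, p(95)=104651419, p(96)=118114304, p(97)=133230930, p(98)=150198136, p(99)=169229875, p(100)=190569292, p(101)=214481126, p(102)=241265379, p(103)=271248950, p(104)=304801365, p(105)=342325709, p(106)=384276336, p(107)=431149389, p(108)=483502844, p(109)=541946240, p(110)=607163746, p(111)=679903203, p(112)=761002156, p(113)=851376628, p(114)=952050665, p(115)=1064144451, p(116)=1188908248, p(117)=1327710076, p(118)=1482074143, p(119)=1653668665, p(120)=1844349560, p(121)=2056148051, p(122)=2291320912, p(123)=2552338241, p(124)=2841940500, p(125)=3163127352, p(126)=3519222692, p(127)=3913864295, p(128)=4351078600, p(129)=4835271870, p(130)=5371315400, p(131)=5964539504, p(132)=6620830889, p(133)=7346629512, p(134)=8149040695, p(135)=9035836076, p(136)=10015581680, p(137)=11097645016, p(138)=12292341831, p(139)=13610949895, p(140)=15065878135, p(141)=16670689208, p(142)=18440293320, p(143)=20390982757, p(144)=22540654445, p(145)=24908858009, p(146)=27517052599, p(147)=30388671978, p(148)=33549419497, p(149)=37027355200, p(150)=40853235313, p(151)=45060624582, p(152)=49686288421, p(153)=54770336324, p(154)=60356673280, p(155)=66493182097, p(156)=73232243759, p(157)=80630964769, p(158)=88751778802, p(159)=97662728555, p(160)=107438159466, p(161)=118159068427, p(162)=129913904637, p(163)=142798995930, p(164)=156919475295, p(165)=172389800255, p(166)=189334822579, p(167)=207890420102, p(168)=228204732751, p(169)=250438925115, p(170)=274768617130, p(171)=301384802048.
Final step: p(172) = p(171) + p(170) - p(167) - p(165) + p(160) + p(157) - p(150) - p(146) + p(137) + p(132) - p(121) - p(115) + p(102) + p(95) - p(80) - p(72) + p(55) + p(46) - p(27) - p(17)
= 301384802048 + 274768617130 - 207890420102 - 172389800255 + 107438159466 + 80630964769 - 40853235313 - 27517052599 + 11097645016 + 6620830889 - 2056148051 - 1064144451 + 241265379 + 104651419 - 15796476 - 5392783 + 451276 + 105558 - 3010 - 297
= 330495499613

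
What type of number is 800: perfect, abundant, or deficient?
abundant

Proper divisors of 800: sum = 1 + 2 + 4 + 5 + 8 + 10 + 16 + 20 + ... + 100 + 160 + 200 + 400 (17 divisors) = 1153
Since 1153 > 800, 800 is abundant.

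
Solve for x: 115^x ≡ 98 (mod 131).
97

Baby-step giant-step with step n = ⌈√131⌉ = 12.
Baby steps 115^j mod 131 (j:value) for j=0..11: 0:1, 1:115, 2:125, 3:96, 4:36, 5:79, 6:46, 7:50, 8:117, 9:93, 10:84, 11:97.
Giant-step multiplier: 115^(-12) ≡ 115^(130-12) = 115^118 ≡ 59 (mod 131).
Giant steps γ_i = 98·59^i mod 131: γ_0=98, γ_1=18, γ_2=14, γ_3=40, γ_4=2, γ_5=118, γ_6=19, γ_7=73, γ_8=115 (in table at j=1).
x = i·n + j = 8·12 + 1 = 97.
Check: 115^97 ≡ 98 (mod 131).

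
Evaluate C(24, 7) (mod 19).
0

Using Lucas' theorem:
Write n=24 and k=7 in base 19:
n in base 19: [1, 5]
k in base 19: [0, 7]
C(24,7) mod 19 = ∏ C(n_i, k_i) mod 19
Digit binomials (mod 19): C(1,0) = 1; C(5,7) = 0 (k_i > n_i)
Product: 1 × 0 = 0 ≡ 0 (mod 19)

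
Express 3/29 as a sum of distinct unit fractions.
1/10 + 1/290

Greedy algorithm:
3/29: ceiling(29/3) = 10, use 1/10
1/290: ceiling(290/1) = 290, use 1/290
Result: 3/29 = 1/10 + 1/290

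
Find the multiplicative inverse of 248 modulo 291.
203

gcd(248, 291) = 1, so the inverse exists.
Extended Euclidean algorithm on (291, 248):
291 = 1 × 248 + 43  ⟹  43 = (1)·291 + (-1)·248
248 = 5 × 43 + 33  ⟹  33 = (-5)·291 + (6)·248
43 = 1 × 33 + 10  ⟹  10 = (6)·291 + (-7)·248
33 = 3 × 10 + 3  ⟹  3 = (-23)·291 + (27)·248
10 = 3 × 3 + 1  ⟹  1 = (75)·291 + (-88)·248
So (-88)·248 ≡ 1 (mod 291), i.e. 248^(-1) ≡ -88 ≡ 203 (mod 291).
Check: 248 × 203 = 50344 ≡ 1 (mod 291)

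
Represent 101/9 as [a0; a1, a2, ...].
[11; 4, 2]

Euclidean algorithm steps:
101 = 11 × 9 + 2
9 = 4 × 2 + 1
2 = 2 × 1 + 0
Continued fraction: [11; 4, 2]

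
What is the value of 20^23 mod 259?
167

Repeated squaring. Binary of 23 = 10111.
20^1 ≡ 20 (mod 259); 20^2 ≡ 141 (mod 259); 20^4 ≡ 197 (mod 259); 20^8 ≡ 218 (mod 259); 20^16 ≡ 127 (mod 259)
20^23 = 20^1 × 20^2 × 20^4 × 20^16 ≡ 167 (mod 259)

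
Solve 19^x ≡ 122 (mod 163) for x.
11

Baby-step giant-step with step n = ⌈√163⌉ = 13.
Baby steps 19^j mod 163 (j:value) for j=0..12: 0:1, 1:19, 2:35, 3:13, 4:84, 5:129, 6:6, 7:114, 8:47, 9:78, 10:15, 11:122, 12:36.
h = 122 is already in the table at j=11, so x = 11.
Check: 19^11 ≡ 122 (mod 163).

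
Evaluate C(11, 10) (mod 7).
4

Using Lucas' theorem:
Write n=11 and k=10 in base 7:
n in base 7: [1, 4]
k in base 7: [1, 3]
C(11,10) mod 7 = ∏ C(n_i, k_i) mod 7
Digit binomials (mod 7): C(1,1) = 1; C(4,3) = 4
Product: 1 × 4 = 4 ≡ 4 (mod 7)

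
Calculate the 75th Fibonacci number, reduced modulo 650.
450

Matrix identity: Q^n = [[F_(n+1), F_n], [F_n, F_(n-1)]] with Q = [[1,1],[1,0]].
n = 75 = 1001011₂. Square-and-multiply, entries mod 650:
Q^1 = [[1,1],[1,0]]
Q^2 = (Q^1)² = [[2,1],[1,1]]
Q^4 = (Q^2)² = [[5,3],[3,2]]
Q^9 = (Q^4)²·Q = [[55,34],[34,21]]
Q^18 = (Q^9)² = [[281,634],[634,297]]
Q^37 = (Q^18)²·Q = [[419,567],[567,502]]
Q^75 = (Q^37)²·Q = [[57,450],[450,257]]
F_75 mod 650 = Q^75[0][1] = 450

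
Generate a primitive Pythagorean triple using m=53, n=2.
(2805, 212, 2813)

Euclid's formula: a = m² - n², b = 2mn, c = m² + n²
m = 53, n = 2
a = 53² - 2² = 2809 - 4 = 2805
b = 2 × 53 × 2 = 212
c = 53² + 2² = 2809 + 4 = 2813
Verification: 2805² + 212² = 7868025 + 44944 = 7912969 = 2813² ✓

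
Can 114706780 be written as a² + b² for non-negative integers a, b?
Not possible

Factorization: 114706780 = 2^2 × 5 × 179^3
By Fermat: n is sum of two squares iff every prime p ≡ 3 (mod 4) appears to even power.
Prime(s) ≡ 3 (mod 4) with odd exponent: [(179, 3)]
Therefore 114706780 cannot be expressed as a² + b².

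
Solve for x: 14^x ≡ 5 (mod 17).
13

Baby-step giant-step with step n = ⌈√17⌉ = 5.
Baby steps 14^j mod 17 (j:value) for j=0..4: 0:1, 1:14, 2:9, 3:7, 4:13.
Giant-step multiplier: 14^(-5) ≡ 14^(16-5) = 14^11 ≡ 10 (mod 17).
Giant steps γ_i = 5·10^i mod 17: γ_0=5, γ_1=16, γ_2=7 (in table at j=3).
x = i·n + j = 2·5 + 3 = 13.
Check: 14^13 ≡ 5 (mod 17).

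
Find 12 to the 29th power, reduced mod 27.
0

Repeated squaring. Binary of 29 = 11101.
12^1 ≡ 12 (mod 27); 12^2 ≡ 9 (mod 27); 12^4 ≡ 0 (mod 27); 12^8 ≡ 0 (mod 27); 12^16 ≡ 0 (mod 27)
12^29 = 12^1 × 12^4 × 12^8 × 12^16 ≡ 0 (mod 27)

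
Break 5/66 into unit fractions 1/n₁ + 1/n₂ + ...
1/14 + 1/231

Greedy algorithm:
5/66: ceiling(66/5) = 14, use 1/14
1/231: ceiling(231/1) = 231, use 1/231
Result: 5/66 = 1/14 + 1/231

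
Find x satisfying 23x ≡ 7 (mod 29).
x ≡ 23 (mod 29)

gcd(23, 29) = 1, which divides 7, so solutions exist.
Find 23^(-1) mod 29 by the extended Euclidean algorithm:
29 = 1 × 23 + 6  ⟹  6 = (1)·29 + (-1)·23
23 = 3 × 6 + 5  ⟹  5 = (-3)·29 + (4)·23
6 = 1 × 5 + 1  ⟹  1 = (4)·29 + (-5)·23
So (-5)·23 ≡ 1 (mod 29), i.e. 23^(-1) ≡ -5 ≡ 24 (mod 29).
x ≡ 24 × 7 = 168 ≡ 23 (mod 29).
Check: 23 × 23 = 529 ≡ 7 (mod 29).
Unique solution: x ≡ 23 (mod 29)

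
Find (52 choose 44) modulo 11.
1

Using Lucas' theorem:
Write n=52 and k=44 in base 11:
n in base 11: [4, 8]
k in base 11: [4, 0]
C(52,44) mod 11 = ∏ C(n_i, k_i) mod 11
Digit binomials (mod 11): C(4,4) = 1; C(8,0) = 1
Product: 1 × 1 = 1 ≡ 1 (mod 11)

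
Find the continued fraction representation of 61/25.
[2; 2, 3, 1, 2]

Euclidean algorithm steps:
61 = 2 × 25 + 11
25 = 2 × 11 + 3
11 = 3 × 3 + 2
3 = 1 × 2 + 1
2 = 2 × 1 + 0
Continued fraction: [2; 2, 3, 1, 2]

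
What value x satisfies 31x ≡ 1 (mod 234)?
151

gcd(31, 234) = 1, so the inverse exists.
Extended Euclidean algorithm on (234, 31):
234 = 7 × 31 + 17  ⟹  17 = (1)·234 + (-7)·31
31 = 1 × 17 + 14  ⟹  14 = (-1)·234 + (8)·31
17 = 1 × 14 + 3  ⟹  3 = (2)·234 + (-15)·31
14 = 4 × 3 + 2  ⟹  2 = (-9)·234 + (68)·31
3 = 1 × 2 + 1  ⟹  1 = (11)·234 + (-83)·31
So (-83)·31 ≡ 1 (mod 234), i.e. 31^(-1) ≡ -83 ≡ 151 (mod 234).
Check: 31 × 151 = 4681 ≡ 1 (mod 234)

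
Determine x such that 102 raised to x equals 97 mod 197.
106

Baby-step giant-step with step n = ⌈√197⌉ = 15.
Baby steps 102^j mod 197 (j:value) for j=0..14: 0:1, 1:102, 2:160, 3:166, 4:187, 5:162, 6:173, 7:113, 8:100, 9:153, 10:43, 11:52, 12:182, 13:46, 14:161.
Giant-step multiplier: 102^(-15) ≡ 102^(196-15) = 102^181 ≡ 111 (mod 197).
Giant steps γ_i = 97·111^i mod 197: γ_0=97, γ_1=129, γ_2=135, γ_3=13, γ_4=64, γ_5=12, γ_6=150, γ_7=102 (in table at j=1).
x = i·n + j = 7·15 + 1 = 106.
Check: 102^106 ≡ 97 (mod 197).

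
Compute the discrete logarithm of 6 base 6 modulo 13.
1

Baby-step giant-step with step n = ⌈√13⌉ = 4.
Baby steps 6^j mod 13 (j:value) for j=0..3: 0:1, 1:6, 2:10, 3:8.
h = 6 is already in the table at j=1, so x = 1.
Check: 6^1 ≡ 6 (mod 13).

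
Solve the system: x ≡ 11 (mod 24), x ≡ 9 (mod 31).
443

Using Chinese Remainder Theorem:
M = 24 × 31 = 744
M1 = 31, M2 = 24
y1 = 31^(-1) mod 24 = 7
y2 = 24^(-1) mod 31 = 22
x = (11×31×7 + 9×24×22) mod 744 = 443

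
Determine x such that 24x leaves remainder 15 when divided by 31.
x ≡ 20 (mod 31)

gcd(24, 31) = 1, which divides 15, so solutions exist.
Find 24^(-1) mod 31 by the extended Euclidean algorithm:
31 = 1 × 24 + 7  ⟹  7 = (1)·31 + (-1)·24
24 = 3 × 7 + 3  ⟹  3 = (-3)·31 + (4)·24
7 = 2 × 3 + 1  ⟹  1 = (7)·31 + (-9)·24
So (-9)·24 ≡ 1 (mod 31), i.e. 24^(-1) ≡ -9 ≡ 22 (mod 31).
x ≡ 22 × 15 = 330 ≡ 20 (mod 31).
Check: 24 × 20 = 480 ≡ 15 (mod 31).
Unique solution: x ≡ 20 (mod 31)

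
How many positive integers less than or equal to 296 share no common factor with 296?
144

296 = 2^3 × 37
φ(n) = n × ∏(1 - 1/p) for each prime p dividing n
φ(296) = 296 × (1 - 1/2) × (1 - 1/37) = 144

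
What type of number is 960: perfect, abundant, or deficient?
abundant

Proper divisors of 960: sum = 1 + 2 + 3 + 4 + 5 + 6 + 8 + 10 + ... + 192 + 240 + 320 + 480 (27 divisors) = 2088
Since 2088 > 960, 960 is abundant.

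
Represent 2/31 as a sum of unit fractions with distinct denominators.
1/16 + 1/496

Greedy algorithm:
2/31: ceiling(31/2) = 16, use 1/16
1/496: ceiling(496/1) = 496, use 1/496
Result: 2/31 = 1/16 + 1/496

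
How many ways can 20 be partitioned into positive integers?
627

p(n) counts ways to write n as a sum of positive integers (order ignored).
Euler's pentagonal recurrence: p(k) = p(k-1) + p(k-2) - p(k-5) - p(k-7) + p(k-12) + p(k-15) - ... (offsets j(3j∓1)/2, signs ++--, p(0)=1, p(<0)=0).
DP table for k = 0..19: p(0)=1, p(1)=1, p(2)=2, p(3)=3, p(4)=5, p(5)=7, p(6)=11, p(7)=15, p(8)=22, p(9)=30, p(10)=42, p(11)=56, p(12)=77, p(13)=101, p(14)=135, p(15)=176, p(16)=231, p(17)=297, p(18)=385, p(19)=490.
Final step: p(20) = p(19) + p(18) - p(15) - p(13) + p(8) + p(5)
= 490 + 385 - 176 - 101 + 22 + 7
= 627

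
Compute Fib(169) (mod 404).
141

Matrix identity: Q^n = [[F_(n+1), F_n], [F_n, F_(n-1)]] with Q = [[1,1],[1,0]].
n = 169 = 10101001₂. Square-and-multiply, entries mod 404:
Q^1 = [[1,1],[1,0]]
Q^2 = (Q^1)² = [[2,1],[1,1]]
Q^5 = (Q^2)²·Q = [[8,5],[5,3]]
Q^10 = (Q^5)² = [[89,55],[55,34]]
Q^21 = (Q^10)²·Q = [[339,38],[38,301]]
Q^42 = (Q^21)² = [[13,80],[80,337]]
Q^84 = (Q^42)² = [[105,124],[124,385]]
Q^169 = (Q^84)²·Q = [[301,141],[141,160]]
F_169 mod 404 = Q^169[0][1] = 141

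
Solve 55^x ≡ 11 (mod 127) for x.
124

Baby-step giant-step with step n = ⌈√127⌉ = 12.
Baby steps 55^j mod 127 (j:value) for j=0..11: 0:1, 1:55, 2:104, 3:5, 4:21, 5:12, 6:25, 7:105, 8:60, 9:125, 10:17, 11:46.
Giant-step multiplier: 55^(-12) ≡ 55^(126-12) = 55^114 ≡ 38 (mod 127).
Giant steps γ_i = 11·38^i mod 127: γ_0=11, γ_1=37, γ_2=9, γ_3=88, γ_4=42, γ_5=72, γ_6=69, γ_7=82, γ_8=68, γ_9=44, γ_10=21 (in table at j=4).
x = i·n + j = 10·12 + 4 = 124.
Check: 55^124 ≡ 11 (mod 127).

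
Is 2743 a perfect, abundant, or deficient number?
deficient

Proper divisors of 2743: sum = 1 + 13 + 211 = 225
Since 225 < 2743, 2743 is deficient.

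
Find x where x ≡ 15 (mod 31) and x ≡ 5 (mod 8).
77

Using Chinese Remainder Theorem:
M = 31 × 8 = 248
M1 = 8, M2 = 31
y1 = 8^(-1) mod 31 = 4
y2 = 31^(-1) mod 8 = 7
x = (15×8×4 + 5×31×7) mod 248 = 77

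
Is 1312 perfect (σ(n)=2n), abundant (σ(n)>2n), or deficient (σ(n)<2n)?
abundant

Proper divisors of 1312: sum = 1 + 2 + 4 + 8 + 16 + 32 + 41 + 82 + 164 + 328 + 656 = 1334
Since 1334 > 1312, 1312 is abundant.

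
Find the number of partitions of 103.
271248950

p(n) counts ways to write n as a sum of positive integers (order ignored).
Euler's pentagonal recurrence: p(k) = p(k-1) + p(k-2) - p(k-5) - p(k-7) + p(k-12) + p(k-15) - ... (offsets j(3j∓1)/2, signs ++--, p(0)=1, p(<0)=0).
DP table for k = 0..102: p(0)=1, p(1)=1, p(2)=2, p(3)=3, p(4)=5, p(5)=7, p(6)=11, p(7)=15, p(8)=22, p(9)=30, p(10)=42, p(11)=56, p(12)=77, p(13)=101, p(14)=135, p(15)=176, p(16)=231, p(17)=297, p(18)=385, p(19)=490, p(20)=627, p(21)=792, p(22)=1002, p(23)=1255, p(24)=1575, p(25)=1958, p(26)=2436, p(27)=3010, p(28)=3718, p(29)=4565, p(30)=5604, p(31)=6842, p(32)=8349, p(33)=10143, p(34)=12310, p(35)=14883, p(36)=17977, p(37)=21637, p(38)=26015, p(39)=31185, p(40)=37338, p(41)=44583, p(42)=53174, p(43)=63261, p(44)=75175, p(45)=89134, p(46)=105558, p(47)=124754, p(48)=147273, p(49)=173525, p(50)=204226, p(51)=239943, p(52)=281589, p(53)=329931, p(54)=386155, p(55)=451276, p(56)=526823, p(57)=614154, p(58)=715220, p(59)=831820, p(60)=966467, p(61)=1121505, p(62)=1300156, p(63)=1505499, p(64)=1741630, p(65)=2012558, p(66)=2323520, p(67)=2679689, p(68)=3087735, p(69)=3554345, p(70)=4087968, p(71)=4697205, p(72)=5392783, p(73)=6185689, p(74)=7089500, p(75)=8118264, p(76)=9289091, p(77)=10619863, p(78)=12132164, p(79)=13848650, p(80)=15796476, p(81)=18004327, p(82)=20506255, p(83)=23338469, p(84)=26543660, p(85)=30167357, p(86)=34262962, p(87)=38887673, p(88)=44108109, p(89)=49995925, p(90)=56634173, p(91)=64112359, p(92)=72533807, p(93)=82010177, p(94)=92669720, p(95)=104651419, p(96)=118114304, p(97)=133230930, p(98)=150198136, p(99)=169229875, p(100)=190569292, p(101)=214481126, p(102)=241265379.
Final step: p(103) = p(102) + p(101) - p(98) - p(96) + p(91) + p(88) - p(81) - p(77) + p(68) + p(63) - p(52) - p(46) + p(33) + p(26) - p(11) - p(3)
= 241265379 + 214481126 - 150198136 - 118114304 + 64112359 + 44108109 - 18004327 - 10619863 + 3087735 + 1505499 - 281589 - 105558 + 10143 + 2436 - 56 - 3
= 271248950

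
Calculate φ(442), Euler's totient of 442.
192

442 = 2 × 13 × 17
φ(n) = n × ∏(1 - 1/p) for each prime p dividing n
φ(442) = 442 × (1 - 1/2) × (1 - 1/13) × (1 - 1/17) = 192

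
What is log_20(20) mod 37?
1

Baby-step giant-step with step n = ⌈√37⌉ = 7.
Baby steps 20^j mod 37 (j:value) for j=0..6: 0:1, 1:20, 2:30, 3:8, 4:12, 5:18, 6:27.
h = 20 is already in the table at j=1, so x = 1.
Check: 20^1 ≡ 20 (mod 37).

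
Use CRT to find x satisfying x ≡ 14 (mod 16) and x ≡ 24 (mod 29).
430

Using Chinese Remainder Theorem:
M = 16 × 29 = 464
M1 = 29, M2 = 16
y1 = 29^(-1) mod 16 = 5
y2 = 16^(-1) mod 29 = 20
x = (14×29×5 + 24×16×20) mod 464 = 430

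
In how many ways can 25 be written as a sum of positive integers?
1958

p(n) counts ways to write n as a sum of positive integers (order ignored).
Euler's pentagonal recurrence: p(k) = p(k-1) + p(k-2) - p(k-5) - p(k-7) + p(k-12) + p(k-15) - ... (offsets j(3j∓1)/2, signs ++--, p(0)=1, p(<0)=0).
DP table for k = 0..24: p(0)=1, p(1)=1, p(2)=2, p(3)=3, p(4)=5, p(5)=7, p(6)=11, p(7)=15, p(8)=22, p(9)=30, p(10)=42, p(11)=56, p(12)=77, p(13)=101, p(14)=135, p(15)=176, p(16)=231, p(17)=297, p(18)=385, p(19)=490, p(20)=627, p(21)=792, p(22)=1002, p(23)=1255, p(24)=1575.
Final step: p(25) = p(24) + p(23) - p(20) - p(18) + p(13) + p(10) - p(3)
= 1575 + 1255 - 627 - 385 + 101 + 42 - 3
= 1958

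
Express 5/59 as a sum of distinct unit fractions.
1/12 + 1/708

Greedy algorithm:
5/59: ceiling(59/5) = 12, use 1/12
1/708: ceiling(708/1) = 708, use 1/708
Result: 5/59 = 1/12 + 1/708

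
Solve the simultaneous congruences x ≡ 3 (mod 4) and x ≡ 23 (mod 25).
23

Using Chinese Remainder Theorem:
M = 4 × 25 = 100
M1 = 25, M2 = 4
y1 = 25^(-1) mod 4 = 1
y2 = 4^(-1) mod 25 = 19
x = (3×25×1 + 23×4×19) mod 100 = 23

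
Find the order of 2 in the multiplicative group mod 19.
18

19 is prime, so ord(2) divides φ(19) = 18.
Divisors of 18: 1, 2, 3, 6, 9, 18.
Repeated squaring: 2^1 ≡ 2, 2^2 ≡ 4, 2^4 ≡ 16, 2^8 ≡ 9, 2^16 ≡ 5 (mod 19).
Test 2^d mod 19 for each divisor d in increasing order:
2^1 ≡ 2
2^2 ≡ 4
2^3 = 2^2·2^1 ≡ 8
2^6 = 2^4·2^2 ≡ 7
2^9 = 2^8·2^1 ≡ 18
2^18 = 2^16·2^2 ≡ 1  ← first divisor giving 1
The order is 18.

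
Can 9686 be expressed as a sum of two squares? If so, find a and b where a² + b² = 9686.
Not possible

Factorization: 9686 = 2 × 29 × 167
By Fermat: n is sum of two squares iff every prime p ≡ 3 (mod 4) appears to even power.
Prime(s) ≡ 3 (mod 4) with odd exponent: [(167, 1)]
Therefore 9686 cannot be expressed as a² + b².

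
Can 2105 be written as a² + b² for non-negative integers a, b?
13² + 44² (a=13, b=44)

Factorization: 2105 = 5 × 421
By Fermat: n is sum of two squares iff every prime p ≡ 3 (mod 4) appears to even power.
All primes ≡ 3 (mod 4) appear to even power.
Search a = 0, 1, 2, … for 2105 - a² a perfect square: first hit at a = 13: 2105 - 169 = 1936 = 44².
2105 = 13² + 44² = 169 + 1936 ✓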